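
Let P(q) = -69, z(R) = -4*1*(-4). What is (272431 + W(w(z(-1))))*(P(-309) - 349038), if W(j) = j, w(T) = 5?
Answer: -95109314652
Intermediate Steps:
z(R) = 16 (z(R) = -4*(-4) = 16)
(272431 + W(w(z(-1))))*(P(-309) - 349038) = (272431 + 5)*(-69 - 349038) = 272436*(-349107) = -95109314652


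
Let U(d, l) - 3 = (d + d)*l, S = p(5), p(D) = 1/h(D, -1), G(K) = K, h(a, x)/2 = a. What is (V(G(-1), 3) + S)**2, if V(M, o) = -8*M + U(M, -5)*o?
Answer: 221841/100 ≈ 2218.4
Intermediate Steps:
h(a, x) = 2*a
p(D) = 1/(2*D)
S = 1/10 (S = (1/2)/5 = (1/2)*(1/5) = 1/10 ≈ 0.10000)
U(d, l) = 3 + 2*d*l (U(d, l) = 3 + (d + d)*l = 3 + (2*d)*l = 3 + 2*d*l)
V(M, o) = -8*M + o*(3 - 10*M) (V(M, o) = -8*M + (3 + 2*M*(-5))*o = -8*M + (3 - 10*M)*o = -8*M + o*(3 - 10*M))
(V(G(-1), 3) + S)**2 = ((-8*(-1) - 1*3*(-3 + 10*(-1))) + 1/10)**2 = ((8 - 1*3*(-3 - 10)) + 1/10)**2 = ((8 - 1*3*(-13)) + 1/10)**2 = ((8 + 39) + 1/10)**2 = (47 + 1/10)**2 = (471/10)**2 = 221841/100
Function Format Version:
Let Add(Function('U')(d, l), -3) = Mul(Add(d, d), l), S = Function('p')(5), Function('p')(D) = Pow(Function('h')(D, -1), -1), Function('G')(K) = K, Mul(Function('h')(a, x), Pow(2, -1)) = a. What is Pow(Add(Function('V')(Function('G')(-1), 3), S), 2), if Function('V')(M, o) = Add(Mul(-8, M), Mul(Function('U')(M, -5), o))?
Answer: Rational(221841, 100) ≈ 2218.4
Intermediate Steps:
Function('h')(a, x) = Mul(2, a)
Function('p')(D) = Mul(Rational(1, 2), Pow(D, -1)) (Function('p')(D) = Pow(Mul(2, D), -1) = Mul(Rational(1, 2), Pow(D, -1)))
S = Rational(1, 10) (S = Mul(Rational(1, 2), Pow(5, -1)) = Mul(Rational(1, 2), Rational(1, 5)) = Rational(1, 10) ≈ 0.10000)
Function('U')(d, l) = Add(3, Mul(2, d, l)) (Function('U')(d, l) = Add(3, Mul(Add(d, d), l)) = Add(3, Mul(Mul(2, d), l)) = Add(3, Mul(2, d, l)))
Function('V')(M, o) = Add(Mul(-8, M), Mul(o, Add(3, Mul(-10, M)))) (Function('V')(M, o) = Add(Mul(-8, M), Mul(Add(3, Mul(2, M, -5)), o)) = Add(Mul(-8, M), Mul(Add(3, Mul(-10, M)), o)) = Add(Mul(-8, M), Mul(o, Add(3, Mul(-10, M)))))
Pow(Add(Function('V')(Function('G')(-1), 3), S), 2) = Pow(Add(Add(Mul(-8, -1), Mul(-1, 3, Add(-3, Mul(10, -1)))), Rational(1, 10)), 2) = Pow(Add(Add(8, Mul(-1, 3, Add(-3, -10))), Rational(1, 10)), 2) = Pow(Add(Add(8, Mul(-1, 3, -13)), Rational(1, 10)), 2) = Pow(Add(Add(8, 39), Rational(1, 10)), 2) = Pow(Add(47, Rational(1, 10)), 2) = Pow(Rational(471, 10), 2) = Rational(221841, 100)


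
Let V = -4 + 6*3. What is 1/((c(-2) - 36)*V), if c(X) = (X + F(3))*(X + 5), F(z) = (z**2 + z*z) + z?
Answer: 1/294 ≈ 0.0034014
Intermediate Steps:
F(z) = z + 2*z**2 (F(z) = (z**2 + z**2) + z = 2*z**2 + z = z + 2*z**2)
c(X) = (5 + X)*(21 + X) (c(X) = (X + 3*(1 + 2*3))*(X + 5) = (X + 3*(1 + 6))*(5 + X) = (X + 3*7)*(5 + X) = (X + 21)*(5 + X) = (21 + X)*(5 + X) = (5 + X)*(21 + X))
V = 14 (V = -4 + 18 = 14)
1/((c(-2) - 36)*V) = 1/(((105 + (-2)**2 + 26*(-2)) - 36)*14) = 1/(((105 + 4 - 52) - 36)*14) = 1/((57 - 36)*14) = 1/(21*14) = 1/294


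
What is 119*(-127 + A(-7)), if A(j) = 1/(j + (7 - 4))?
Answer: -60571/4 ≈ -15143.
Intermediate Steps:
A(j) = 1/(3 + j) (A(j) = 1/(j + 3) = 1/(3 + j))
119*(-127 + A(-7)) = 119*(-127 + 1/(3 - 7)) = 119*(-127 + 1/(-4)) = 119*(-127 - ¼) = 119*(-509/4) = -60571/4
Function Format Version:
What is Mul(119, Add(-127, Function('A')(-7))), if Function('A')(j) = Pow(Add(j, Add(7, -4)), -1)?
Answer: Rational(-60571, 4) ≈ -15143.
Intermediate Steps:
Function('A')(j) = Pow(Add(3, j), -1) (Function('A')(j) = Pow(Add(j, 3), -1) = Pow(Add(3, j), -1))
Mul(119, Add(-127, Function('A')(-7))) = Mul(119, Add(-127, Pow(Add(3, -7), -1))) = Mul(119, Add(-127, Pow(-4, -1))) = Mul(119, Add(-127, Rational(-1, 4))) = Mul(119, Rational(-509, 4)) = Rational(-60571, 4)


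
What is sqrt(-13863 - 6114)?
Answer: I*sqrt(19977) ≈ 141.34*I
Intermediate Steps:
sqrt(-13863 - 6114) = sqrt(-19977) = I*sqrt(19977)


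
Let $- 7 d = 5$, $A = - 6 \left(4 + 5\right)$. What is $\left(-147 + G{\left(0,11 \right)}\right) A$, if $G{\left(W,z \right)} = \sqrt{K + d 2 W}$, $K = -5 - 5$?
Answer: $7938 - 54 i \sqrt{10} \approx 7938.0 - 170.76 i$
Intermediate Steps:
$A = -54$ ($A = \left(-6\right) 9 = -54$)
$d = - \frac{5}{7}$ ($d = \left(- \frac{1}{7}\right) 5 = - \frac{5}{7} \approx -0.71429$)
$K = -10$
$G{\left(W,z \right)} = \sqrt{-10 - \frac{10 W}{7}}$ ($G{\left(W,z \right)} = \sqrt{-10 + \left(- \frac{5}{7}\right) 2 W} = \sqrt{-10 - \frac{10 W}{7}}$)
$\left(-147 + G{\left(0,11 \right)}\right) A = \left(-147 + \frac{\sqrt{-490 - 0}}{7}\right) \left(-54\right) = \left(-147 + \frac{\sqrt{-490 + 0}}{7}\right) \left(-54\right) = \left(-147 + \frac{\sqrt{-490}}{7}\right) \left(-54\right) = \left(-147 + \frac{7 i \sqrt{10}}{7}\right) \left(-54\right) = \left(-147 + i \sqrt{10}\right) \left(-54\right) = 7938 - 54 i \sqrt{10}$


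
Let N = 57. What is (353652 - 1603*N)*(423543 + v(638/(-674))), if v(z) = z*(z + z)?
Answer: 12616124862053409/113569 ≈ 1.1109e+11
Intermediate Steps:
v(z) = 2*z**2 (v(z) = z*(2*z) = 2*z**2)
(353652 - 1603*N)*(423543 + v(638/(-674))) = (353652 - 1603*57)*(423543 + 2*(638/(-674))**2) = (353652 - 91371)*(423543 + 2*(638*(-1/674))**2) = 262281*(423543 + 2*(-319/337)**2) = 262281*(423543 + 2*(101761/113569)) = 262281*(423543 + 203522/113569) = 262281*(48101558489/113569) = 12616124862053409/113569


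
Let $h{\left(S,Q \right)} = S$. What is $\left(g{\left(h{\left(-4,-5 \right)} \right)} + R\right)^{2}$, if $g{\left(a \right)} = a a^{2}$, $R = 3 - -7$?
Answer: $2916$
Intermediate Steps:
$R = 10$ ($R = 3 + 7 = 10$)
$g{\left(a \right)} = a^{3}$
$\left(g{\left(h{\left(-4,-5 \right)} \right)} + R\right)^{2} = \left(\left(-4\right)^{3} + 10\right)^{2} = \left(-64 + 10\right)^{2} = \left(-54\right)^{2} = 2916$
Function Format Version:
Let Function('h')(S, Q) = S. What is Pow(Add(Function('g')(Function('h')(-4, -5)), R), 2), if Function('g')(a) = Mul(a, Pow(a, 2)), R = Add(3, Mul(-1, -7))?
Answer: 2916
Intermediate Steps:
R = 10 (R = Add(3, 7) = 10)
Function('g')(a) = Pow(a, 3)
Pow(Add(Function('g')(Function('h')(-4, -5)), R), 2) = Pow(Add(Pow(-4, 3), 10), 2) = Pow(Add(-64, 10), 2) = Pow(-54, 2) = 2916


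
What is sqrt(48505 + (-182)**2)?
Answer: sqrt(81629) ≈ 285.71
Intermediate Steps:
sqrt(48505 + (-182)**2) = sqrt(48505 + 33124) = sqrt(81629)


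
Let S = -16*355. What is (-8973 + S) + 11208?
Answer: -3445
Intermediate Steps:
S = -5680
(-8973 + S) + 11208 = (-8973 - 5680) + 11208 = -14653 + 11208 = -3445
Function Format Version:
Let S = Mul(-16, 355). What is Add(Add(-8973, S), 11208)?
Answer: -3445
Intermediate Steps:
S = -5680
Add(Add(-8973, S), 11208) = Add(Add(-8973, -5680), 11208) = Add(-14653, 11208) = -3445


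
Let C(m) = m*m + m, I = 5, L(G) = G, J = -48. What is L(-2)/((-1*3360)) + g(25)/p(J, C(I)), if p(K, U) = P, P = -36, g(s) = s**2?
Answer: -87497/5040 ≈ -17.361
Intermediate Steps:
C(m) = m + m**2 (C(m) = m**2 + m = m + m**2)
p(K, U) = -36
L(-2)/((-1*3360)) + g(25)/p(J, C(I)) = -2/((-1*3360)) + 25**2/(-36) = -2/(-3360) + 625*(-1/36) = -2*(-1/3360) - 625/36 = 1/1680 - 625/36 = -87497/5040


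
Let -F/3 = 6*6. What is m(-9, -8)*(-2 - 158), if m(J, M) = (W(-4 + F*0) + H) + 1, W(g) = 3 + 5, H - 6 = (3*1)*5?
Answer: -4800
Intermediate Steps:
H = 21 (H = 6 + (3*1)*5 = 6 + 3*5 = 6 + 15 = 21)
F = -108 (F = -18*6 = -3*36 = -108)
W(g) = 8
m(J, M) = 30 (m(J, M) = (8 + 21) + 1 = 29 + 1 = 30)
m(-9, -8)*(-2 - 158) = 30*(-2 - 158) = 30*(-160) = -4800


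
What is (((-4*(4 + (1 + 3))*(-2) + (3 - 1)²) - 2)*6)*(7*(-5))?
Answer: -13860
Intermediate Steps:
(((-4*(4 + (1 + 3))*(-2) + (3 - 1)²) - 2)*6)*(7*(-5)) = (((-4*(4 + 4)*(-2) + 2²) - 2)*6)*(-35) = (((-4*8*(-2) + 4) - 2)*6)*(-35) = (((-32*(-2) + 4) - 2)*6)*(-35) = (((64 + 4) - 2)*6)*(-35) = ((68 - 2)*6)*(-35) = (66*6)*(-35) = 396*(-35) = -13860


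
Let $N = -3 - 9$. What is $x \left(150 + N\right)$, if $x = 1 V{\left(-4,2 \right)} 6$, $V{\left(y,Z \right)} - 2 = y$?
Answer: $-1656$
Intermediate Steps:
$V{\left(y,Z \right)} = 2 + y$
$N = -12$ ($N = -3 - 9 = -12$)
$x = -12$ ($x = 1 \left(2 - 4\right) 6 = 1 \left(\left(-2\right) 6\right) = 1 \left(-12\right) = -12$)
$x \left(150 + N\right) = - 12 \left(150 - 12\right) = \left(-12\right) 138 = -1656$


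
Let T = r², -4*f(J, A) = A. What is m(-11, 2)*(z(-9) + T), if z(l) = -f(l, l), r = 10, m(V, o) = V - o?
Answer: -5083/4 ≈ -1270.8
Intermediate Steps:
f(J, A) = -A/4
z(l) = l/4 (z(l) = -(-1)*l/4 = l/4)
T = 100 (T = 10² = 100)
m(-11, 2)*(z(-9) + T) = (-11 - 1*2)*((¼)*(-9) + 100) = (-11 - 2)*(-9/4 + 100) = -13*391/4 = -5083/4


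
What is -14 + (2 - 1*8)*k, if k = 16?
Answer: -110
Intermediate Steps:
-14 + (2 - 1*8)*k = -14 + (2 - 1*8)*16 = -14 + (2 - 8)*16 = -14 - 6*16 = -14 - 96 = -110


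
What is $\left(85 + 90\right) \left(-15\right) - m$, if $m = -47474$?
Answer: $44849$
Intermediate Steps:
$\left(85 + 90\right) \left(-15\right) - m = \left(85 + 90\right) \left(-15\right) - -47474 = 175 \left(-15\right) + 47474 = -2625 + 47474 = 44849$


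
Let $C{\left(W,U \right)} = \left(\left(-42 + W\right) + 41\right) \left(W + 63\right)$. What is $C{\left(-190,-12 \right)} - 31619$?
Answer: $-7362$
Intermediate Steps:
$C{\left(W,U \right)} = \left(-1 + W\right) \left(63 + W\right)$
$C{\left(-190,-12 \right)} - 31619 = \left(-63 + \left(-190\right)^{2} + 62 \left(-190\right)\right) - 31619 = \left(-63 + 36100 - 11780\right) - 31619 = 24257 - 31619 = -7362$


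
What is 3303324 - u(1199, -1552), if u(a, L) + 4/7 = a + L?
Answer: 23125743/7 ≈ 3.3037e+6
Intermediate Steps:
u(a, L) = -4/7 + L + a (u(a, L) = -4/7 + (a + L) = -4/7 + (L + a) = -4/7 + L + a)
3303324 - u(1199, -1552) = 3303324 - (-4/7 - 1552 + 1199) = 3303324 - 1*(-2475/7) = 3303324 + 2475/7 = 23125743/7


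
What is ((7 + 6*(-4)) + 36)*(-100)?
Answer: -1900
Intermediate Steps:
((7 + 6*(-4)) + 36)*(-100) = ((7 - 24) + 36)*(-100) = (-17 + 36)*(-100) = 19*(-100) = -1900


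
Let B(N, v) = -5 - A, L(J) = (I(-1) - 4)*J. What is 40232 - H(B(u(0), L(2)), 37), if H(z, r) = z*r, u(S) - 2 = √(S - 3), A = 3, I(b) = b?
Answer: 40528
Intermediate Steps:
u(S) = 2 + √(-3 + S) (u(S) = 2 + √(S - 3) = 2 + √(-3 + S))
L(J) = -5*J (L(J) = (-1 - 4)*J = -5*J)
B(N, v) = -8 (B(N, v) = -5 - 1*3 = -5 - 3 = -8)
H(z, r) = r*z
40232 - H(B(u(0), L(2)), 37) = 40232 - 37*(-8) = 40232 - 1*(-296) = 40232 + 296 = 40528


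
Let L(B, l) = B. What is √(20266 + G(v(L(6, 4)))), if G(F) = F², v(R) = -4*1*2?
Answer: √20330 ≈ 142.58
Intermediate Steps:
v(R) = -8 (v(R) = -4*2 = -8)
√(20266 + G(v(L(6, 4)))) = √(20266 + (-8)²) = √(20266 + 64) = √20330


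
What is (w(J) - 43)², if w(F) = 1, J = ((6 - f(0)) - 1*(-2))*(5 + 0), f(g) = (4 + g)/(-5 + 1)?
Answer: 1764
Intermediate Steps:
f(g) = -1 - g/4 (f(g) = (4 + g)/(-4) = (4 + g)*(-¼) = -1 - g/4)
J = 45 (J = ((6 - (-1 - ¼*0)) - 1*(-2))*(5 + 0) = ((6 - (-1 + 0)) + 2)*5 = ((6 - 1*(-1)) + 2)*5 = ((6 + 1) + 2)*5 = (7 + 2)*5 = 9*5 = 45)
(w(J) - 43)² = (1 - 43)² = (-42)² = 1764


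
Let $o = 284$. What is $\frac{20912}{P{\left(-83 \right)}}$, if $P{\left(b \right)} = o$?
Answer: $\frac{5228}{71} \approx 73.634$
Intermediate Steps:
$P{\left(b \right)} = 284$
$\frac{20912}{P{\left(-83 \right)}} = \frac{20912}{284} = 20912 \cdot \frac{1}{284} = \frac{5228}{71}$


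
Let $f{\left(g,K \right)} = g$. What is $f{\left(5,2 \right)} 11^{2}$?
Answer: $605$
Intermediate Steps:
$f{\left(5,2 \right)} 11^{2} = 5 \cdot 11^{2} = 5 \cdot 121 = 605$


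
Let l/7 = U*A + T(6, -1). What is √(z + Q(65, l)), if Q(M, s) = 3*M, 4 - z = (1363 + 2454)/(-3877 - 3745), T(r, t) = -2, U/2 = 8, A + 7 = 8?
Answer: 3*√1287775010/7622 ≈ 14.124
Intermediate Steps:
A = 1 (A = -7 + 8 = 1)
U = 16 (U = 2*8 = 16)
z = 34305/7622 (z = 4 - (1363 + 2454)/(-3877 - 3745) = 4 - 3817/(-7622) = 4 - 3817*(-1)/7622 = 4 - 1*(-3817/7622) = 4 + 3817/7622 = 34305/7622 ≈ 4.5008)
l = 98 (l = 7*(16*1 - 2) = 7*(16 - 2) = 7*14 = 98)
√(z + Q(65, l)) = √(34305/7622 + 3*65) = √(34305/7622 + 195) = √(1520595/7622) = 3*√1287775010/7622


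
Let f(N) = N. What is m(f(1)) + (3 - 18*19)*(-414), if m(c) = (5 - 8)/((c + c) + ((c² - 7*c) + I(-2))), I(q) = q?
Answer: 280693/2 ≈ 1.4035e+5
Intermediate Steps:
m(c) = -3/(-2 + c² - 5*c) (m(c) = (5 - 8)/((c + c) + ((c² - 7*c) - 2)) = -3/(2*c + (-2 + c² - 7*c)) = -3/(-2 + c² - 5*c))
m(f(1)) + (3 - 18*19)*(-414) = 3/(2 - 1*1² + 5*1) + (3 - 18*19)*(-414) = 3/(2 - 1*1 + 5) + (3 - 342)*(-414) = 3/(2 - 1 + 5) - 339*(-414) = 3/6 + 140346 = 3*(⅙) + 140346 = ½ + 140346 = 280693/2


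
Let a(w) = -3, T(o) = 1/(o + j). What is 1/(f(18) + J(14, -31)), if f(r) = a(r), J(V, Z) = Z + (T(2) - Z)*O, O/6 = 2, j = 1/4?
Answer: 3/1030 ≈ 0.0029126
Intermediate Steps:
j = ¼ ≈ 0.25000
T(o) = 1/(¼ + o) (T(o) = 1/(o + ¼) = 1/(¼ + o))
O = 12 (O = 6*2 = 12)
J(V, Z) = 16/3 - 11*Z (J(V, Z) = Z + (4/(1 + 4*2) - Z)*12 = Z + (4/(1 + 8) - Z)*12 = Z + (4/9 - Z)*12 = Z + (16/3 - 12*Z) = 16/3 - 11*Z)
f(r) = -3
1/(f(18) + J(14, -31)) = 1/(-3 + (16/3 - 11*(-31))) = 1/(-3 + (16/3 + 341)) = 1/(-3 + 1039/3) = 1/(1030/3) = 3/1030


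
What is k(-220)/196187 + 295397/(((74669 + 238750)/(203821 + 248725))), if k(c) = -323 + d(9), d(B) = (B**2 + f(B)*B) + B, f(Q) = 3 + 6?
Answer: 26226421478364806/61488733353 ≈ 4.2652e+5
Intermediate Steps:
f(Q) = 9
d(B) = B**2 + 10*B (d(B) = (B**2 + 9*B) + B = B**2 + 10*B)
k(c) = -152 (k(c) = -323 + 9*(10 + 9) = -323 + 9*19 = -323 + 171 = -152)
k(-220)/196187 + 295397/(((74669 + 238750)/(203821 + 248725))) = -152/196187 + 295397/(((74669 + 238750)/(203821 + 248725))) = -152*1/196187 + 295397/((313419/452546)) = -152/196187 + 295397/((313419*(1/452546))) = -152/196187 + 295397/(313419/452546) = -152/196187 + 295397*(452546/313419) = -152/196187 + 133680730762/313419 = 26226421478364806/61488733353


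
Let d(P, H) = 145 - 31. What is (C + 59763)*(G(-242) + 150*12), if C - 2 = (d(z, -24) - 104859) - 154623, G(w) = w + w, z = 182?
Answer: -262677548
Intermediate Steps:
d(P, H) = 114
G(w) = 2*w
C = -259366 (C = 2 + ((114 - 104859) - 154623) = 2 + (-104745 - 154623) = 2 - 259368 = -259366)
(C + 59763)*(G(-242) + 150*12) = (-259366 + 59763)*(2*(-242) + 150*12) = -199603*(-484 + 1800) = -199603*1316 = -262677548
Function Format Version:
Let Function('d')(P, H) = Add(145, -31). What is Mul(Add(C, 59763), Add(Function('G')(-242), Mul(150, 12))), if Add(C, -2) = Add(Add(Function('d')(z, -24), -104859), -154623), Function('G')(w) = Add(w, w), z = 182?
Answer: -262677548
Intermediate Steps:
Function('d')(P, H) = 114
Function('G')(w) = Mul(2, w)
C = -259366 (C = Add(2, Add(Add(114, -104859), -154623)) = Add(2, Add(-104745, -154623)) = Add(2, -259368) = -259366)
Mul(Add(C, 59763), Add(Function('G')(-242), Mul(150, 12))) = Mul(Add(-259366, 59763), Add(Mul(2, -242), Mul(150, 12))) = Mul(-199603, Add(-484, 1800)) = Mul(-199603, 1316) = -262677548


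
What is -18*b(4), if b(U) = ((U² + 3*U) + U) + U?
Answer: -648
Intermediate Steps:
b(U) = U² + 5*U (b(U) = (U² + 4*U) + U = U² + 5*U)
-18*b(4) = -72*(5 + 4) = -72*9 = -18*36 = -648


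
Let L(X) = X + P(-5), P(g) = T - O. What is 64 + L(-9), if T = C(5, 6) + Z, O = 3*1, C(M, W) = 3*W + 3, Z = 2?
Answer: 75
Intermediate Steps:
C(M, W) = 3 + 3*W
O = 3
T = 23 (T = (3 + 3*6) + 2 = (3 + 18) + 2 = 21 + 2 = 23)
P(g) = 20 (P(g) = 23 - 1*3 = 23 - 3 = 20)
L(X) = 20 + X (L(X) = X + 20 = 20 + X)
64 + L(-9) = 64 + (20 - 9) = 64 + 11 = 75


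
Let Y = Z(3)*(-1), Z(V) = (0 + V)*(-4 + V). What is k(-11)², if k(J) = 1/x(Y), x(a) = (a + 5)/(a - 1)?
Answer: 1/16 ≈ 0.062500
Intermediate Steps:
Z(V) = V*(-4 + V)
Y = 3 (Y = (3*(-4 + 3))*(-1) = (3*(-1))*(-1) = -3*(-1) = 3)
x(a) = (5 + a)/(-1 + a)
k(J) = ¼ (k(J) = 1/((5 + 3)/(-1 + 3)) = 1/(8/2) = 1/((½)*8) = 1/4 = ¼)
k(-11)² = (¼)² = 1/16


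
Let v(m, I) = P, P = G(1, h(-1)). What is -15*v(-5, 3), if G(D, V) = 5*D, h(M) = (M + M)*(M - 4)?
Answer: -75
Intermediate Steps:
h(M) = 2*M*(-4 + M) (h(M) = (2*M)*(-4 + M) = 2*M*(-4 + M))
P = 5 (P = 5*1 = 5)
v(m, I) = 5
-15*v(-5, 3) = -15*5 = -75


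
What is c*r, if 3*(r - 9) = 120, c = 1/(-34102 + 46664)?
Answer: 49/12562 ≈ 0.0039007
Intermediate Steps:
c = 1/12562 ≈ 7.9605e-5
r = 49 (r = 9 + (⅓)*120 = 9 + 40 = 49)
c*r = (1/12562)*49 = 49/12562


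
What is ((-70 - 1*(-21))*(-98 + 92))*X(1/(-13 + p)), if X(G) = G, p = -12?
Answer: -294/25 ≈ -11.760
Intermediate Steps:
((-70 - 1*(-21))*(-98 + 92))*X(1/(-13 + p)) = ((-70 - 1*(-21))*(-98 + 92))/(-13 - 12) = ((-70 + 21)*(-6))/(-25) = -49*(-6)*(-1/25) = 294*(-1/25) = -294/25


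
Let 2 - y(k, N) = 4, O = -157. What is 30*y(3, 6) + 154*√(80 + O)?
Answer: -60 + 154*I*√77 ≈ -60.0 + 1351.3*I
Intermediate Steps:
y(k, N) = -2 (y(k, N) = 2 - 1*4 = 2 - 4 = -2)
30*y(3, 6) + 154*√(80 + O) = 30*(-2) + 154*√(80 - 157) = -60 + 154*√(-77) = -60 + 154*(I*√77) = -60 + 154*I*√77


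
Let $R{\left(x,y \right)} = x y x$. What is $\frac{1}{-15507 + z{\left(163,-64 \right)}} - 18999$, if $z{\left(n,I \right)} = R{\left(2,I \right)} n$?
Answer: $- \frac{1087407766}{57235} \approx -18999.0$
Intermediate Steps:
$R{\left(x,y \right)} = y x^{2}$
$z{\left(n,I \right)} = 4 I n$ ($z{\left(n,I \right)} = I 2^{2} n = I 4 n = 4 I n$)
$\frac{1}{-15507 + z{\left(163,-64 \right)}} - 18999 = \frac{1}{-15507 + 4 \left(-64\right) 163} - 18999 = \frac{1}{-15507 - 41728} - 18999 = \frac{1}{-57235} - 18999 = - \frac{1}{57235} - 18999 = - \frac{1087407766}{57235}$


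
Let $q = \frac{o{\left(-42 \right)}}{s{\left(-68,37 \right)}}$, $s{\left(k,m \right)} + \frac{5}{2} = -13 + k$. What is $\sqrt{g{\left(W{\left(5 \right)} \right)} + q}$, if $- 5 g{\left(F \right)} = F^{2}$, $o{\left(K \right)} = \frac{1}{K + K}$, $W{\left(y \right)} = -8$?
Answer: $\frac{i \sqrt{15742607370}}{35070} \approx 3.5777 i$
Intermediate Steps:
$o{\left(K \right)} = \frac{1}{2 K}$
$s{\left(k,m \right)} = - \frac{31}{2} + k$ ($s{\left(k,m \right)} = - \frac{5}{2} + \left(-13 + k\right) = - \frac{31}{2} + k$)
$g{\left(F \right)} = - \frac{F^{2}}{5}$
$q = \frac{1}{7014}$ ($q = \frac{\frac{1}{2} \frac{1}{-42}}{- \frac{31}{2} - 68} = \frac{\frac{1}{2} \left(- \frac{1}{42}\right)}{- \frac{167}{2}} = \left(- \frac{1}{84}\right) \left(- \frac{2}{167}\right) = \frac{1}{7014} \approx 0.00014257$)
$\sqrt{g{\left(W{\left(5 \right)} \right)} + q} = \sqrt{- \frac{\left(-8\right)^{2}}{5} + \frac{1}{7014}} = \sqrt{\left(- \frac{1}{5}\right) 64 + \frac{1}{7014}} = \sqrt{- \frac{64}{5} + \frac{1}{7014}} = \sqrt{- \frac{448891}{35070}} = \frac{i \sqrt{15742607370}}{35070}$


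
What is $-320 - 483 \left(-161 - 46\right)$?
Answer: $99661$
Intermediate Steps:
$-320 - 483 \left(-161 - 46\right) = -320 - -99981 = -320 + 99981 = 99661$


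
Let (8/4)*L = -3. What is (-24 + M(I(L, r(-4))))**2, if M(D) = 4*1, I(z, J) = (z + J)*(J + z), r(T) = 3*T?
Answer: 400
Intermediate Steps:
L = -3/2 (L = (1/2)*(-3) = -3/2 ≈ -1.5000)
I(z, J) = (J + z)**2 (I(z, J) = (J + z)*(J + z) = (J + z)**2)
M(D) = 4
(-24 + M(I(L, r(-4))))**2 = (-24 + 4)**2 = (-20)**2 = 400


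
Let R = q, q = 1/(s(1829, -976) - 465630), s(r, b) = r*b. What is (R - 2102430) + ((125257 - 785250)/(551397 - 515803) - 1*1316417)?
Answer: -68473574129316767/20028156499 ≈ -3.4189e+6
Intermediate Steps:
s(r, b) = b*r
q = -1/2250734 (q = 1/(-976*1829 - 465630) = 1/(-1785104 - 465630) = 1/(-2250734) = -1/2250734 ≈ -4.4430e-7)
R = -1/2250734 ≈ -4.4430e-7
(R - 2102430) + ((125257 - 785250)/(551397 - 515803) - 1*1316417) = (-1/2250734 - 2102430) + ((125257 - 785250)/(551397 - 515803) - 1*1316417) = -4732010683621/2250734 + (-659993/35594 - 1316417) = -4732010683621/2250734 - 46857206691/35594 = -68473574129316767/20028156499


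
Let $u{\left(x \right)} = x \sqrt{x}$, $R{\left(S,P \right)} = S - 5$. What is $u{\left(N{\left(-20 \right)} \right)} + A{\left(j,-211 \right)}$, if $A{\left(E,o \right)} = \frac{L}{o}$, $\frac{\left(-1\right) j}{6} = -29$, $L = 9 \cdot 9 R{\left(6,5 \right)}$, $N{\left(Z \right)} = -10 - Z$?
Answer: $- \frac{81}{211} + 10 \sqrt{10} \approx 31.239$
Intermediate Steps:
$R{\left(S,P \right)} = -5 + S$ ($R{\left(S,P \right)} = S - 5 = -5 + S$)
$L = 81$ ($L = 9 \cdot 9 \left(-5 + 6\right) = 81 \cdot 1 = 81$)
$j = 174$ ($j = \left(-6\right) \left(-29\right) = 174$)
$u{\left(x \right)} = x^{\frac{3}{2}}$
$A{\left(E,o \right)} = \frac{81}{o}$
$u{\left(N{\left(-20 \right)} \right)} + A{\left(j,-211 \right)} = \left(-10 - -20\right)^{\frac{3}{2}} + \frac{81}{-211} = \left(-10 + 20\right)^{\frac{3}{2}} + 81 \left(- \frac{1}{211}\right) = 10^{\frac{3}{2}} - \frac{81}{211} = 10 \sqrt{10} - \frac{81}{211} = - \frac{81}{211} + 10 \sqrt{10}$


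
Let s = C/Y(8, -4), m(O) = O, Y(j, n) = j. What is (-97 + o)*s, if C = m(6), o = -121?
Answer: -327/2 ≈ -163.50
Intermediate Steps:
C = 6
s = ¾ (s = 6/8 = 6*(⅛) = ¾ ≈ 0.75000)
(-97 + o)*s = (-97 - 121)*(¾) = -218*¾ = -327/2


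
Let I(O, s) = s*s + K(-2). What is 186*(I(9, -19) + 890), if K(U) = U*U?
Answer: 233430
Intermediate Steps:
K(U) = U²
I(O, s) = 4 + s² (I(O, s) = s*s + (-2)² = s² + 4 = 4 + s²)
186*(I(9, -19) + 890) = 186*((4 + (-19)²) + 890) = 186*((4 + 361) + 890) = 186*(365 + 890) = 186*1255 = 233430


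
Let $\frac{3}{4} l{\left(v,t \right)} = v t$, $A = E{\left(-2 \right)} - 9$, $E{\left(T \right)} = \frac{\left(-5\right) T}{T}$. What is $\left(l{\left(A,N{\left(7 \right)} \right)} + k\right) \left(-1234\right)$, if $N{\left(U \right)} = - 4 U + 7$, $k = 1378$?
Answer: $-2184180$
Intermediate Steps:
$E{\left(T \right)} = -5$
$N{\left(U \right)} = 7 - 4 U$
$A = -14$ ($A = -5 - 9 = -14$)
$l{\left(v,t \right)} = \frac{4 t v}{3}$ ($l{\left(v,t \right)} = \frac{4 v t}{3} = \frac{4 t v}{3}$)
$\left(l{\left(A,N{\left(7 \right)} \right)} + k\right) \left(-1234\right) = \left(\frac{4}{3} \left(7 - 28\right) \left(-14\right) + 1378\right) \left(-1234\right) = \left(\frac{4}{3} \left(-21\right) \left(-14\right) + 1378\right) \left(-1234\right) = \left(392 + 1378\right) \left(-1234\right) = 1770 \left(-1234\right) = -2184180$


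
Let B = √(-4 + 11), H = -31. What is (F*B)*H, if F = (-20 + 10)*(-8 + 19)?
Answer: 3410*√7 ≈ 9022.0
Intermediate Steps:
F = -110 (F = -10*11 = -110)
B = √7 ≈ 2.6458
(F*B)*H = -110*√7*(-31) = 3410*√7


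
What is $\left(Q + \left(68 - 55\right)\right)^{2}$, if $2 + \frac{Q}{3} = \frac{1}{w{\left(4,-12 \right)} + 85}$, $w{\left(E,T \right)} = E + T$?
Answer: $\frac{293764}{5929} \approx 49.547$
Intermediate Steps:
$Q = - \frac{459}{77}$ ($Q = -6 + \frac{3}{\left(4 - 12\right) + 85} = -6 + \frac{3}{-8 + 85} = -6 + \frac{3}{77} = - \frac{459}{77} \approx -5.961$)
$\left(Q + \left(68 - 55\right)\right)^{2} = \left(- \frac{459}{77} + \left(68 - 55\right)\right)^{2} = \left(- \frac{459}{77} + 13\right)^{2} = \left(\frac{542}{77}\right)^{2} = \frac{293764}{5929}$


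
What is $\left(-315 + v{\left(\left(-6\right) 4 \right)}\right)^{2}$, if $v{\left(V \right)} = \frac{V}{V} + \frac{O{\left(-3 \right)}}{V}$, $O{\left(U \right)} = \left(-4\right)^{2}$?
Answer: $\frac{891136}{9} \approx 99015.0$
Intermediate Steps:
$O{\left(U \right)} = 16$
$v{\left(V \right)} = 1 + \frac{16}{V}$ ($v{\left(V \right)} = \frac{V}{V} + \frac{16}{V} = 1 + \frac{16}{V}$)
$\left(-315 + v{\left(\left(-6\right) 4 \right)}\right)^{2} = \left(-315 + \frac{16 - 24}{\left(-6\right) 4}\right)^{2} = \left(-315 + \frac{16 - 24}{-24}\right)^{2} = \left(-315 - - \frac{1}{3}\right)^{2} = \left(-315 + \frac{1}{3}\right)^{2} = \left(- \frac{944}{3}\right)^{2} = \frac{891136}{9}$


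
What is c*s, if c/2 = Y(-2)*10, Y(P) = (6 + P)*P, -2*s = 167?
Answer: 13360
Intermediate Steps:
s = -167/2 (s = -½*167 = -167/2 ≈ -83.500)
Y(P) = P*(6 + P)
c = -160 (c = 2*(-2*(6 - 2)*10) = 2*(-2*4*10) = 2*(-8*10) = 2*(-80) = -160)
c*s = -160*(-167/2) = 13360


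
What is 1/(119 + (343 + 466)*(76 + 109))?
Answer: 1/149784 ≈ 6.6763e-6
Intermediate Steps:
1/(119 + (343 + 466)*(76 + 109)) = 1/(119 + 809*185) = 1/(119 + 149665) = 1/149784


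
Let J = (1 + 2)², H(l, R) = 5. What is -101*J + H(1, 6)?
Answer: -904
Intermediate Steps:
J = 9 (J = 3² = 9)
-101*J + H(1, 6) = -101*9 + 5 = -909 + 5 = -904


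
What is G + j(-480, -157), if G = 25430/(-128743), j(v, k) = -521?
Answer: -67100533/128743 ≈ -521.20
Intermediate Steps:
G = -25430/128743 (G = 25430*(-1/128743) = -25430/128743 ≈ -0.19753)
G + j(-480, -157) = -25430/128743 - 521 = -67100533/128743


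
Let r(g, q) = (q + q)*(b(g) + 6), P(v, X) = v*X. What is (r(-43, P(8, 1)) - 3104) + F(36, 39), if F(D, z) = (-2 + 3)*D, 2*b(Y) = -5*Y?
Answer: -1252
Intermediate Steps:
b(Y) = -5*Y/2 (b(Y) = (-5*Y)/2 = -5*Y/2)
F(D, z) = D (F(D, z) = 1*D = D)
P(v, X) = X*v
r(g, q) = 2*q*(6 - 5*g/2) (r(g, q) = (q + q)*(-5*g/2 + 6) = (2*q)*(6 - 5*g/2) = 2*q*(6 - 5*g/2))
(r(-43, P(8, 1)) - 3104) + F(36, 39) = ((1*8)*(12 - 5*(-43)) - 3104) + 36 = (8*(12 + 215) - 3104) + 36 = (8*227 - 3104) + 36 = (1816 - 3104) + 36 = -1288 + 36 = -1252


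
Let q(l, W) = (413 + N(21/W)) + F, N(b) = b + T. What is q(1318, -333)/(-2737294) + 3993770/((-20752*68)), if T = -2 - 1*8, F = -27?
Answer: -303381125093581/107189761441056 ≈ -2.8303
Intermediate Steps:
T = -10 (T = -2 - 8 = -10)
N(b) = -10 + b (N(b) = b - 10 = -10 + b)
q(l, W) = 376 + 21/W (q(l, W) = (413 + (-10 + 21/W)) - 27 = (403 + 21/W) - 27 = 376 + 21/W)
q(1318, -333)/(-2737294) + 3993770/((-20752*68)) = (376 + 21/(-333))/(-2737294) + 3993770/((-20752*68)) = (376 + 21*(-1/333))*(-1/2737294) + 3993770/(-1411136) = (376 - 7/111)*(-1/2737294) + 3993770*(-1/1411136) = (41729/111)*(-1/2737294) - 1996885/705568 = -41729/303839634 - 1996885/705568 = -303381125093581/107189761441056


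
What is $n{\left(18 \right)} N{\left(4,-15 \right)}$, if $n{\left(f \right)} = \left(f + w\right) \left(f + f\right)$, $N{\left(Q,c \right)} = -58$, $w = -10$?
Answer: $-16704$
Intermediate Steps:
$n{\left(f \right)} = 2 f \left(-10 + f\right)$ ($n{\left(f \right)} = \left(f - 10\right) \left(f + f\right) = \left(-10 + f\right) 2 f = 2 f \left(-10 + f\right)$)
$n{\left(18 \right)} N{\left(4,-15 \right)} = 2 \cdot 18 \left(-10 + 18\right) \left(-58\right) = 2 \cdot 18 \cdot 8 \left(-58\right) = 288 \left(-58\right) = -16704$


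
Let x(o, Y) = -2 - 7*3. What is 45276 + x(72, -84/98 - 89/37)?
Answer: 45253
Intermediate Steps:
x(o, Y) = -23 (x(o, Y) = -2 - 21 = -23)
45276 + x(72, -84/98 - 89/37) = 45276 - 23 = 45253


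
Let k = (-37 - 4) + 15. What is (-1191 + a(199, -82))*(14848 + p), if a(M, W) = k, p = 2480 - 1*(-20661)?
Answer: -46232613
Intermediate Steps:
p = 23141 (p = 2480 + 20661 = 23141)
k = -26 (k = -41 + 15 = -26)
a(M, W) = -26
(-1191 + a(199, -82))*(14848 + p) = (-1191 - 26)*(14848 + 23141) = -1217*37989 = -46232613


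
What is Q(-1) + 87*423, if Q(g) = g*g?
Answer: 36802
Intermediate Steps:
Q(g) = g²
Q(-1) + 87*423 = (-1)² + 87*423 = 1 + 36801 = 36802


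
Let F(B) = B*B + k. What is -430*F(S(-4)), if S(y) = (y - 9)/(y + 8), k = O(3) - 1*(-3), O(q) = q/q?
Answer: -50095/8 ≈ -6261.9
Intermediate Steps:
O(q) = 1
k = 4 (k = 1 - 1*(-3) = 1 + 3 = 4)
S(y) = (-9 + y)/(8 + y)
F(B) = 4 + B**2 (F(B) = B*B + 4 = B**2 + 4 = 4 + B**2)
-430*F(S(-4)) = -430*(4 + ((-9 - 4)/(8 - 4))**2) = -430*(4 + (-13/4)**2) = -430*(4 + 169/16) = -430*233/16 = -50095/8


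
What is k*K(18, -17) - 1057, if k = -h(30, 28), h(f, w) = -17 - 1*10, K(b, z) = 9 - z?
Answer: -355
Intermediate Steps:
h(f, w) = -27 (h(f, w) = -17 - 10 = -27)
k = 27 (k = -1*(-27) = 27)
k*K(18, -17) - 1057 = 27*(9 - 1*(-17)) - 1057 = 27*(9 + 17) - 1057 = 27*26 - 1057 = 702 - 1057 = -355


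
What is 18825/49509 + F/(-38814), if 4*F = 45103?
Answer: 76632197/854063256 ≈ 0.089727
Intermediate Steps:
F = 45103/4 (F = (1/4)*45103 = 45103/4 ≈ 11276.)
18825/49509 + F/(-38814) = 18825/49509 + (45103/4)/(-38814) = 18825*(1/49509) + (45103/4)*(-1/38814) = 6275/16503 - 45103/155256 = 76632197/854063256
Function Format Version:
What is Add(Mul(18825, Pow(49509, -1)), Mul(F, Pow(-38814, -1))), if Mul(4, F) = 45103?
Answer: Rational(76632197, 854063256) ≈ 0.089727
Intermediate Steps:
F = Rational(45103, 4) (F = Mul(Rational(1, 4), 45103) = Rational(45103, 4) ≈ 11276.)
Add(Mul(18825, Pow(49509, -1)), Mul(F, Pow(-38814, -1))) = Add(Mul(18825, Pow(49509, -1)), Mul(Rational(45103, 4), Pow(-38814, -1))) = Add(Mul(18825, Rational(1, 49509)), Mul(Rational(45103, 4), Rational(-1, 38814))) = Add(Rational(6275, 16503), Rational(-45103, 155256)) = Rational(76632197, 854063256)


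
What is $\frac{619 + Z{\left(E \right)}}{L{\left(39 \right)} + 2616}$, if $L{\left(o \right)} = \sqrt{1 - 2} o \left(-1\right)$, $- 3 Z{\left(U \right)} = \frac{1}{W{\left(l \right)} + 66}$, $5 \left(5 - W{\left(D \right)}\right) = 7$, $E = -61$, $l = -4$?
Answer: $\frac{140878358}{595512999} + \frac{8401003 i}{2382051996} \approx 0.23657 + 0.0035268 i$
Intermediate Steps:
$W{\left(D \right)} = \frac{18}{5}$ ($W{\left(D \right)} = 5 - \frac{7}{5} = \frac{18}{5}$)
$Z{\left(U \right)} = - \frac{5}{1044}$ ($Z{\left(U \right)} = - \frac{1}{3 \left(\frac{18}{5} + 66\right)} = - \frac{1}{3 \cdot \frac{348}{5}} = \left(- \frac{1}{3}\right) \frac{5}{348} = - \frac{5}{1044}$)
$L{\left(o \right)} = - i o$ ($L{\left(o \right)} = \sqrt{-1} o \left(-1\right) = i o \left(-1\right) = - i o$)
$\frac{619 + Z{\left(E \right)}}{L{\left(39 \right)} + 2616} = \frac{619 - \frac{5}{1044}}{\left(-1\right) i 39 + 2616} = \frac{646231}{1044 \left(- 39 i + 2616\right)} = \frac{646231}{1044 \left(2616 - 39 i\right)} = \frac{646231 \frac{2616 + 39 i}{6844977}}{1044} = \frac{646231 \left(2616 + 39 i\right)}{7146155988}$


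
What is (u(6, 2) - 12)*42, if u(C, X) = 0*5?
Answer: -504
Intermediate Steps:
u(C, X) = 0
(u(6, 2) - 12)*42 = (0 - 12)*42 = -12*42 = -504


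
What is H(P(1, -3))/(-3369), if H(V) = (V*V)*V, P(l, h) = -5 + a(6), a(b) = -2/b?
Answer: 4096/90963 ≈ 0.045029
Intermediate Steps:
P(l, h) = -16/3 (P(l, h) = -5 - 2/6 = -5 - 2*1/6 = -5 - 1/3 = -16/3)
H(V) = V**3 (H(V) = V**2*V = V**3)
H(P(1, -3))/(-3369) = (-16/3)**3/(-3369) = -4096/27*(-1/3369) = 4096/90963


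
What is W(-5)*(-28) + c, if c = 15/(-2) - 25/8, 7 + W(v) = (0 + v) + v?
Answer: 3723/8 ≈ 465.38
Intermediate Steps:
W(v) = -7 + 2*v (W(v) = -7 + ((0 + v) + v) = -7 + (v + v) = -7 + 2*v)
c = -85/8 (c = 15*(-1/2) - 25*1/8 = -15/2 - 25/8 = -85/8 ≈ -10.625)
W(-5)*(-28) + c = (-7 + 2*(-5))*(-28) - 85/8 = (-7 - 10)*(-28) - 85/8 = -17*(-28) - 85/8 = 476 - 85/8 = 3723/8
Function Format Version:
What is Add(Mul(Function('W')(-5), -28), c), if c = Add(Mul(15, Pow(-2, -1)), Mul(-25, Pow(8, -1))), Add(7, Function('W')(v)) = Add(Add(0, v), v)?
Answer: Rational(3723, 8) ≈ 465.38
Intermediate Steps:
Function('W')(v) = Add(-7, Mul(2, v)) (Function('W')(v) = Add(-7, Add(Add(0, v), v)) = Add(-7, Add(v, v)) = Add(-7, Mul(2, v)))
c = Rational(-85, 8) (c = Add(Mul(15, Rational(-1, 2)), Mul(-25, Rational(1, 8))) = Add(Rational(-15, 2), Rational(-25, 8)) = Rational(-85, 8) ≈ -10.625)
Add(Mul(Function('W')(-5), -28), c) = Add(Mul(Add(-7, Mul(2, -5)), -28), Rational(-85, 8)) = Add(Mul(Add(-7, -10), -28), Rational(-85, 8)) = Add(Mul(-17, -28), Rational(-85, 8)) = Add(476, Rational(-85, 8)) = Rational(3723, 8)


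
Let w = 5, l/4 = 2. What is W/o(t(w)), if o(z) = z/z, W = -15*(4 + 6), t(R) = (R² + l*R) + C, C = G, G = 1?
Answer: -150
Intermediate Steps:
l = 8 (l = 4*2 = 8)
C = 1
t(R) = 1 + R² + 8*R (t(R) = (R² + 8*R) + 1 = 1 + R² + 8*R)
W = -150 (W = -15*10 = -150)
o(z) = 1
W/o(t(w)) = -150/1 = -150*1 = -150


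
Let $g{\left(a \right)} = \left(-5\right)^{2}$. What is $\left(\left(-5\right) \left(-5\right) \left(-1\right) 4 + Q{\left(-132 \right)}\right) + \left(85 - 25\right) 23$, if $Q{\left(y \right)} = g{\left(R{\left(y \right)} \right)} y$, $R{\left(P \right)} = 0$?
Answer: $-2020$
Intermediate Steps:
$g{\left(a \right)} = 25$
$Q{\left(y \right)} = 25 y$
$\left(\left(-5\right) \left(-5\right) \left(-1\right) 4 + Q{\left(-132 \right)}\right) + \left(85 - 25\right) 23 = \left(\left(-5\right) \left(-5\right) \left(-1\right) 4 + 25 \left(-132\right)\right) + \left(85 - 25\right) 23 = \left(25 \left(-1\right) 4 - 3300\right) + 60 \cdot 23 = \left(\left(-25\right) 4 - 3300\right) + 1380 = \left(-100 - 3300\right) + 1380 = -3400 + 1380 = -2020$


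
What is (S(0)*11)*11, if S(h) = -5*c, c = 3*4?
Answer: -7260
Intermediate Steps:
c = 12
S(h) = -60 (S(h) = -5*12 = -60)
(S(0)*11)*11 = -60*11*11 = -660*11 = -7260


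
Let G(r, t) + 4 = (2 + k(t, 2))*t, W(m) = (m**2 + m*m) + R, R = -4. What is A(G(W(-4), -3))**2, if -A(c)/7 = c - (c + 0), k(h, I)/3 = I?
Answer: 0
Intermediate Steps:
k(h, I) = 3*I
W(m) = -4 + 2*m**2 (W(m) = (m**2 + m*m) - 4 = (m**2 + m**2) - 4 = 2*m**2 - 4 = -4 + 2*m**2)
G(r, t) = -4 + 8*t (G(r, t) = -4 + (2 + 3*2)*t = -4 + (2 + 6)*t = -4 + 8*t)
A(c) = 0 (A(c) = -7*(c - (c + 0)) = -7*(c - c) = -7*0 = 0)
A(G(W(-4), -3))**2 = 0**2 = 0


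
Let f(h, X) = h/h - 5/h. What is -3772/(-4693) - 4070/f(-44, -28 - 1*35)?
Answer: -840237612/229957 ≈ -3653.9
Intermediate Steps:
f(h, X) = 1 - 5/h
-3772/(-4693) - 4070/f(-44, -28 - 1*35) = -3772/(-4693) - 4070*(-44/(-5 - 44)) = -3772*(-1/4693) - 4070/((-1/44*(-49))) = 3772/4693 - 4070/49/44 = 3772/4693 - 4070*44/49 = 3772/4693 - 179080/49 = -840237612/229957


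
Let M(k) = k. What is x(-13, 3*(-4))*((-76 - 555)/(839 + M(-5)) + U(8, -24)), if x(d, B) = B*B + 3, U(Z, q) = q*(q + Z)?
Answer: 15661625/278 ≈ 56337.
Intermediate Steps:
U(Z, q) = q*(Z + q)
x(d, B) = 3 + B² (x(d, B) = B² + 3 = 3 + B²)
x(-13, 3*(-4))*((-76 - 555)/(839 + M(-5)) + U(8, -24)) = (3 + (3*(-4))²)*((-76 - 555)/(839 - 5) - 24*(8 - 24)) = (3 + (-12)²)*(-631/834 - 24*(-16)) = (3 + 144)*(-631*1/834 + 384) = 147*(-631/834 + 384) = 147*(319625/834) = 15661625/278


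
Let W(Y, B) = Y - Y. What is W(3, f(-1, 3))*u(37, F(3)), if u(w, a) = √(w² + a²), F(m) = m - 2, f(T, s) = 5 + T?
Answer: 0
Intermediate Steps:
F(m) = -2 + m
u(w, a) = √(a² + w²)
W(Y, B) = 0
W(3, f(-1, 3))*u(37, F(3)) = 0*√((-2 + 3)² + 37²) = 0*√(1² + 1369) = 0*√(1 + 1369) = 0*√1370 = 0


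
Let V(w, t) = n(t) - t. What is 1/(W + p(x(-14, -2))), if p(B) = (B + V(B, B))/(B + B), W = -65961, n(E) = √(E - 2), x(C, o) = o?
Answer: -263844/17403414085 + 2*I/17403414085 ≈ -1.516e-5 + 1.1492e-10*I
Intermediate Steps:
n(E) = √(-2 + E)
V(w, t) = √(-2 + t) - t
p(B) = √(-2 + B)/(2*B) (p(B) = (B + (√(-2 + B) - B))/(B + B) = √(-2 + B)/((2*B)) = √(-2 + B)*(1/(2*B)) = √(-2 + B)/(2*B))
1/(W + p(x(-14, -2))) = 1/(-65961 + (½)*√(-2 - 2)/(-2)) = 1/(-65961 + (½)*(-½)*√(-4)) = 1/(-65961 + (½)*(-½)*(2*I)) = 1/(-65961 - I/2) = 4*(-65961 + I/2)/17403414085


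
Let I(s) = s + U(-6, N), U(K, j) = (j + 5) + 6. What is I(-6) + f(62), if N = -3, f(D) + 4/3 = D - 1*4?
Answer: 176/3 ≈ 58.667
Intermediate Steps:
f(D) = -16/3 + D (f(D) = -4/3 + (D - 1*4) = -4/3 + (D - 4) = -4/3 + (-4 + D) = -16/3 + D)
U(K, j) = 11 + j (U(K, j) = (5 + j) + 6 = 11 + j)
I(s) = 8 + s (I(s) = s + (11 - 3) = s + 8 = 8 + s)
I(-6) + f(62) = (8 - 6) + (-16/3 + 62) = 2 + 170/3 = 176/3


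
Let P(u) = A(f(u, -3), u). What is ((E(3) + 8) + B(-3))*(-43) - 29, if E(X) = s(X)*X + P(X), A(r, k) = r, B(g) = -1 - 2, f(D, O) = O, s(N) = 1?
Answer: -244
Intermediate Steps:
B(g) = -3
P(u) = -3
E(X) = -3 + X (E(X) = 1*X - 3 = X - 3 = -3 + X)
((E(3) + 8) + B(-3))*(-43) - 29 = (((-3 + 3) + 8) - 3)*(-43) - 29 = ((0 + 8) - 3)*(-43) - 29 = (8 - 3)*(-43) - 29 = 5*(-43) - 29 = -215 - 29 = -244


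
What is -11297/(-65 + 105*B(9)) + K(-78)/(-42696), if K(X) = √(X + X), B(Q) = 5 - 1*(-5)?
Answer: -11297/985 - I*√39/21348 ≈ -11.469 - 0.00029253*I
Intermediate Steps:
B(Q) = 10 (B(Q) = 5 + 5 = 10)
K(X) = √2*√X (K(X) = √(2*X) = √2*√X)
-11297/(-65 + 105*B(9)) + K(-78)/(-42696) = -11297/(-65 + 105*10) + (√2*√(-78))/(-42696) = -11297/(-65 + 1050) + (√2*(I*√78))*(-1/42696) = -11297/985 + (2*I*√39)*(-1/42696) = -11297*1/985 - I*√39/21348 = -11297/985 - I*√39/21348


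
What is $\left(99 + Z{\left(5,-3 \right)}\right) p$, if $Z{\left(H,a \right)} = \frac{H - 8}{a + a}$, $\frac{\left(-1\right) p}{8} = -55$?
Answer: $43780$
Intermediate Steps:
$p = 440$ ($p = \left(-8\right) \left(-55\right) = 440$)
$Z{\left(H,a \right)} = \frac{-8 + H}{2 a}$
$\left(99 + Z{\left(5,-3 \right)}\right) p = \left(99 + \frac{-8 + 5}{2 \left(-3\right)}\right) 440 = \left(99 + \frac{1}{2} \left(- \frac{1}{3}\right) \left(-3\right)\right) 440 = \left(99 + \frac{1}{2}\right) 440 = \frac{199}{2} \cdot 440 = 43780$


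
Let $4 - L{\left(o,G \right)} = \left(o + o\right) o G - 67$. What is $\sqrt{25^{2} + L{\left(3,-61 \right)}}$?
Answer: $\sqrt{1794} \approx 42.356$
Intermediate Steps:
$L{\left(o,G \right)} = 71 - 2 G o^{2}$ ($L{\left(o,G \right)} = 4 - \left(\left(o + o\right) o G - 67\right) = 4 - \left(2 o o G - 67\right) = 4 - \left(2 o^{2} G - 67\right) = 4 - \left(2 G o^{2} - 67\right) = 4 - \left(-67 + 2 G o^{2}\right) = 71 - 2 G o^{2}$)
$\sqrt{25^{2} + L{\left(3,-61 \right)}} = \sqrt{25^{2} - \left(-71 - 122 \cdot 3^{2}\right)} = \sqrt{625 - \left(-71 - 1098\right)} = \sqrt{625 + \left(71 + 1098\right)} = \sqrt{625 + 1169} = \sqrt{1794}$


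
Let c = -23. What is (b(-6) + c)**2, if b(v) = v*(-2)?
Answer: 121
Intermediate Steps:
b(v) = -2*v
(b(-6) + c)**2 = (-2*(-6) - 23)**2 = (12 - 23)**2 = (-11)**2 = 121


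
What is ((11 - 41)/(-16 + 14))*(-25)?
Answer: -375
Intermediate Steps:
((11 - 41)/(-16 + 14))*(-25) = -30/(-2)*(-25) = -30*(-½)*(-25) = 15*(-25) = -375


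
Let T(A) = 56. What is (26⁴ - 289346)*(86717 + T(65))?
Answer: 14545757990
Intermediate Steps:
(26⁴ - 289346)*(86717 + T(65)) = (26⁴ - 289346)*(86717 + 56) = (456976 - 289346)*86773 = 167630*86773 = 14545757990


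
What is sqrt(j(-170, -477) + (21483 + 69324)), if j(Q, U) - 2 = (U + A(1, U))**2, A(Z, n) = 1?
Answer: 3*sqrt(35265) ≈ 563.37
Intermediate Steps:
j(Q, U) = 2 + (1 + U)**2 (j(Q, U) = 2 + (U + 1)**2 = 2 + (1 + U)**2)
sqrt(j(-170, -477) + (21483 + 69324)) = sqrt((2 + (1 - 477)**2) + (21483 + 69324)) = sqrt((2 + (-476)**2) + 90807) = sqrt((2 + 226576) + 90807) = sqrt(226578 + 90807) = sqrt(317385) = 3*sqrt(35265)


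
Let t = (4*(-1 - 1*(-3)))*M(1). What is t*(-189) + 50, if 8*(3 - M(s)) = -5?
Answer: -5431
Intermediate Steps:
M(s) = 29/8 (M(s) = 3 - ⅛*(-5) = 3 + 5/8 = 29/8)
t = 29 (t = (4*(-1 - 1*(-3)))*(29/8) = (4*(-1 + 3))*(29/8) = (4*2)*(29/8) = 8*(29/8) = 29)
t*(-189) + 50 = 29*(-189) + 50 = -5481 + 50 = -5431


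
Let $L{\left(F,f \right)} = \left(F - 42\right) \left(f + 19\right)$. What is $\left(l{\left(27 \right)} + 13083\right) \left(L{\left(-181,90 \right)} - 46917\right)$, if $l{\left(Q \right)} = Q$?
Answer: $-933746640$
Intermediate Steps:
$L{\left(F,f \right)} = \left(-42 + F\right) \left(19 + f\right)$
$\left(l{\left(27 \right)} + 13083\right) \left(L{\left(-181,90 \right)} - 46917\right) = \left(27 + 13083\right) \left(\left(-798 - 3780 + 19 \left(-181\right) - 16290\right) - 46917\right) = 13110 \left(\left(-798 - 3780 - 3439 - 16290\right) - 46917\right) = 13110 \left(-24307 - 46917\right) = 13110 \left(-71224\right) = -933746640$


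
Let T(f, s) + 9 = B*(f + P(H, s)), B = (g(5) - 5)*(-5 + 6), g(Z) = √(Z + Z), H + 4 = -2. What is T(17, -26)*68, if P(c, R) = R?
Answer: 2448 - 612*√10 ≈ 512.69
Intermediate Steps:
H = -6 (H = -4 - 2 = -6)
g(Z) = √2*√Z (g(Z) = √(2*Z) = √2*√Z)
B = -5 + √10 (B = (√2*√5 - 5)*(-5 + 6) = (√10 - 5)*1 = (-5 + √10)*1 = -5 + √10 ≈ -1.8377)
T(f, s) = -9 + (-5 + √10)*(f + s)
T(17, -26)*68 = (-9 - 1*17*(5 - √10) - 1*(-26)*(5 - √10))*68 = (-9 + (-85 + 17*√10) + (130 - 26*√10))*68 = (36 - 9*√10)*68 = 2448 - 612*√10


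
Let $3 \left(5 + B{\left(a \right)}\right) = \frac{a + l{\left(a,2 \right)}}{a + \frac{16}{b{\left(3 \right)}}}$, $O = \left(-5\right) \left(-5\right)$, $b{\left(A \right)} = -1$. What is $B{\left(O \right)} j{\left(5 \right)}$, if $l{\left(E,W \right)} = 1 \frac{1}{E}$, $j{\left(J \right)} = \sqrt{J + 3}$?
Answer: $- \frac{5498 \sqrt{2}}{675} \approx -11.519$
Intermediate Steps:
$j{\left(J \right)} = \sqrt{3 + J}$
$O = 25$
$l{\left(E,W \right)} = \frac{1}{E}$
$B{\left(a \right)} = -5 + \frac{a + \frac{1}{a}}{3 \left(-16 + a\right)}$ ($B{\left(a \right)} = -5 + \frac{\left(a + \frac{1}{a}\right) \frac{1}{a + \frac{16}{-1}}}{3} = -5 + \frac{\left(a + \frac{1}{a}\right) \frac{1}{a + 16 \left(-1\right)}}{3} = -5 + \frac{\left(a + \frac{1}{a}\right) \frac{1}{a - 16}}{3} = -5 + \frac{\left(a + \frac{1}{a}\right) \frac{1}{-16 + a}}{3} = -5 + \frac{\frac{1}{-16 + a} \left(a + \frac{1}{a}\right)}{3} = -5 + \frac{a + \frac{1}{a}}{3 \left(-16 + a\right)}$)
$B{\left(O \right)} j{\left(5 \right)} = \frac{1 - 14 \cdot 25^{2} + 240 \cdot 25}{3 \cdot 25 \left(-16 + 25\right)} \sqrt{3 + 5} = \frac{1}{3} \cdot \frac{1}{25} \cdot \frac{1}{9} \left(1 - 8750 + 6000\right) \sqrt{8} = \frac{1}{3} \cdot \frac{1}{25} \cdot \frac{1}{9} \left(1 - 8750 + 6000\right) 2 \sqrt{2} = \frac{1}{3} \cdot \frac{1}{25} \cdot \frac{1}{9} \left(-2749\right) 2 \sqrt{2} = - \frac{2749 \cdot 2 \sqrt{2}}{675} = - \frac{5498 \sqrt{2}}{675}$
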